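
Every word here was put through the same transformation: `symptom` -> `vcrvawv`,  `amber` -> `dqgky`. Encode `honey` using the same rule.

In symptom: s→v is +3, y→c is +4, m→r is +5, p→v is +6 — the shift increases by 1 each position. Each letter shifts forward by (position + 3), i.e. 3, 4, 5, … — the shift grows by one for each successive letter.
For honey: h+3=k, o+4=s, n+5=s, e+6=k, y+7=f.

ksskf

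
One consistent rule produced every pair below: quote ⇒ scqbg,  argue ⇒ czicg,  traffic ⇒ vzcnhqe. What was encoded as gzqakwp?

erosion

Shifts by position in quote: pos 0: q→s (+2), pos 1: u→c (+8), pos 2: o→q (+2), pos 3: t→b (+8) — repeating every 2. The shifts repeat in a cycle of length 2: positions 0,1,… shift by +2, +8, then the pattern repeats.
Undoing it on gzqakwp: g−2=e, z−8=r, q−2=o, a−8=s, k−2=i, w−8=o, p−2=n.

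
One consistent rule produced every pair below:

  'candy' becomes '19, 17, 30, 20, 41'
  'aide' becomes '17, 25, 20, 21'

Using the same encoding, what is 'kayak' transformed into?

c is letter #3 and maps to 19: an offset of 16. The number is (letter's place in the alphabet, a=1) + 16.
For kayak: k=11→27, a=1→17, y=25→41, a=1→17, k=11→27.

27, 17, 41, 17, 27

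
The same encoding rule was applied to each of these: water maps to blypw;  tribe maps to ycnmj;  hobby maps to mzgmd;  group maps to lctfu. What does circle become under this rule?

htwnqp

Shifts by position in water: pos 0: w→b (+5), pos 1: a→l (+11), pos 2: t→y (+5), pos 3: e→p (+11) — repeating every 2. A repeating key of period 2 is used — shifts +5, +11 over and over.
On circle: c+5=h, i+11=t, r+5=w, c+11=n, l+5=q, e+11=p.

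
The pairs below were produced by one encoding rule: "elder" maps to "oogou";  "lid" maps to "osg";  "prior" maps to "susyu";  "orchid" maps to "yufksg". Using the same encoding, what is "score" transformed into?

The rule splits by letter class: vowels +10, consonants +3.
For score: s(cons)+3=v, c(cons)+3=f, o(vowel)+10=y, r(cons)+3=u, e(vowel)+10=o.

vfyuo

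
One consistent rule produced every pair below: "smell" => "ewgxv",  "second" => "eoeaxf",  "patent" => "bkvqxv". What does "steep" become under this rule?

edgqz

Shifts by position in smell: pos 0: s→e (+12), pos 1: m→w (+10), pos 2: e→g (+2), pos 3: l→x (+12), pos 4: l→v (+10) — repeating every 3. The shifts repeat in a cycle of length 3: positions 0,1,… shift by +12, +10, +2, then the pattern repeats.
For steep: s+12=e, t+10=d, e+2=g, e+12=q, p+10=z.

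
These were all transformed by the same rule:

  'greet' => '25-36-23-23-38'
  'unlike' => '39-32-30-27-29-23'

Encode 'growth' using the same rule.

25-36-33-41-38-26

Each letter is replaced by its alphabet position (a=1..z=26) + 18.
Applying it to growth: g=7→25, r=18→36, o=15→33, w=23→41, t=20→38, h=8→26.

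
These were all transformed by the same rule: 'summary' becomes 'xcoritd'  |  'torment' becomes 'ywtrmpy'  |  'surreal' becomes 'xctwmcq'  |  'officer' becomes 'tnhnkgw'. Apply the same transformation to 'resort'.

Shifts by position in summary: pos 0: s→x (+5), pos 1: u→c (+8), pos 2: m→o (+2), pos 3: m→r (+5), pos 4: a→i (+8), pos 5: r→t (+2) — repeating every 3. The shifts repeat in a cycle of length 3: positions 0,1,… shift by +5, +8, +2, then the pattern repeats.
Applying it to resort: r+5=w, e+8=m, s+2=u, o+5=t, r+8=z, t+2=v.

wmutzv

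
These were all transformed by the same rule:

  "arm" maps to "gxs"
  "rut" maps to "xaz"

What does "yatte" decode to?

It's a constant shift of +6 (ROT6).
Undoing it on yatte: y−6=s, a−6=u, t−6=n, t−6=n, e−6=y.

sunny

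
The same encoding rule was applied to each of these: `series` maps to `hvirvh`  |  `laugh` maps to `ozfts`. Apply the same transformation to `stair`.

hgzri

Each pair mirrors across the alphabet (s↔h, e↔v, r↔i): positions sum to 25. This is the alphabet-reversal cipher (Atbash): a becomes z, b becomes y, etc.
On stair: s↔h, t↔g, a↔z, i↔r, r↔i.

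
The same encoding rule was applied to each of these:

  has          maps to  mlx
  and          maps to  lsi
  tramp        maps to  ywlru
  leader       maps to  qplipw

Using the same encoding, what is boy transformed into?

gzd

The shift depends on letter class: consonant h→m is +5, but vowel a→l is +11. Two shifts are in play — +11 for a/e/i/o/u, +5 for every other letter.
On boy: b(cons)+5=g, o(vowel)+11=z, y(cons)+5=d.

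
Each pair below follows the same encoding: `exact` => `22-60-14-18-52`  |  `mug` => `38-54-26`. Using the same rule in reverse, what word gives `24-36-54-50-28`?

The formula is n = 2×(alphabet index, a=1) + 12.
Undoing it on 24-36-54-50-28: 24→(24−12)÷2=6=f, 36→(36−12)÷2=12=l, 54→(54−12)÷2=21=u, 50→(50−12)÷2=19=s, 28→(28−12)÷2=8=h.

flush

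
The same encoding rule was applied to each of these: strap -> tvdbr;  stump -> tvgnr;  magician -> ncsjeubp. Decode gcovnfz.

faculty

Shifts by position in strap: pos 0: s→t (+1), pos 1: t→v (+2), pos 2: r→d (+12), pos 3: a→b (+1), pos 4: p→r (+2) — repeating every 3. It's a Vigenère-style cipher with numeric key [1,2,12]: position i shifts by key[i mod 3].
Decoding gcovnfz: g−1=f, c−2=a, o−12=c, v−1=u, n−2=l, f−12=t, z−1=y.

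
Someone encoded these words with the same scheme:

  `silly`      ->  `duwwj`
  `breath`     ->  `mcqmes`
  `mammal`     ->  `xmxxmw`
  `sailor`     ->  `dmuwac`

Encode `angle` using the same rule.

The shift depends on letter class: consonant s→d is +11, but vowel i→u is +12. The rule splits by letter class: vowels +12, consonants +11.
Applying it to angle: a(vowel)+12=m, n(cons)+11=y, g(cons)+11=r, l(cons)+11=w, e(vowel)+12=q.

myrwq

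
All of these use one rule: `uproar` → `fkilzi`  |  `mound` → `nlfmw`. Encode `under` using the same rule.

fmwvi

Each pair mirrors across the alphabet (u↔f, p↔k, r↔i): positions sum to 25. Letters are reflected about the middle of the alphabet (position → 25−position): Atbash.
For under: u↔f, n↔m, d↔w, e↔v, r↔i.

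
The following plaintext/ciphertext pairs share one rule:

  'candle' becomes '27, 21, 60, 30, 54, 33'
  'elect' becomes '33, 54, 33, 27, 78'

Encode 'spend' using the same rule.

75, 66, 33, 60, 30

c(#3)→27 and a(#1)→21: differences scale by 3, so n = 3·pos + 18. The formula is n = 3×(alphabet index, a=1) + 18.
For spend: s=19→75, p=16→66, e=5→33, n=14→60, d=4→30.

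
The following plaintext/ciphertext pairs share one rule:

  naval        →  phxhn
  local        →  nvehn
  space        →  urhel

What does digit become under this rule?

The shift depends on letter class: consonant n→p is +2, but vowel a→h is +7. The rule splits by letter class: vowels +7, consonants +2.
On digit: d(cons)+2=f, i(vowel)+7=p, g(cons)+2=i, i(vowel)+7=p, t(cons)+2=v.

fpipv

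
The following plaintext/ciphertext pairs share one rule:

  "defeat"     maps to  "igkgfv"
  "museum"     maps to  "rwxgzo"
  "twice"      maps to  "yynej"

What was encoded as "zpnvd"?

unity

Shifts by position in defeat: pos 0: d→i (+5), pos 1: e→g (+2), pos 2: f→k (+5), pos 3: e→g (+2) — repeating every 2. The shifts repeat in a cycle of length 2: positions 0,1,… shift by +5, +2, then the pattern repeats.
Reversing it on zpnvd: z−5=u, p−2=n, n−5=i, v−2=t, d−5=y.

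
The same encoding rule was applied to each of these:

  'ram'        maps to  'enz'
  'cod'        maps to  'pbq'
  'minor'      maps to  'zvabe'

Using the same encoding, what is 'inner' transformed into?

vaare

Compare letters: r→e is +13, a→n is +13, m→z is +13 — a constant shift. Every letter moves 13 places later in the alphabet, wrapping around z→a.
Applying it to inner: i+13=v, n+13=a, n+13=a, e+13=r, r+13=e.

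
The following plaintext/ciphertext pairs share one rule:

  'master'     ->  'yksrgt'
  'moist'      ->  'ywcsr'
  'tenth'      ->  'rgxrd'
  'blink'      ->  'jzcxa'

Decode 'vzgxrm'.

m(12)→y(24) and a(0)→k(10) fit y≡25x+10 (mod 26); the inverse of 25 mod 26 is 25. Treating letters as 0–25, the rule is x ↦ 25x + 10 (mod 26).
Undoing it on vzgxrm: v(21)→25·(21−10)≡15=p; z(25)→25·(25−10)≡11=l; g(6)→25·(6−10)≡4=e; x(23)→25·(23−10)≡13=n; r(17)→25·(17−10)≡19=t; m(12)→25·(12−10)≡24=y (all mod 26).

plenty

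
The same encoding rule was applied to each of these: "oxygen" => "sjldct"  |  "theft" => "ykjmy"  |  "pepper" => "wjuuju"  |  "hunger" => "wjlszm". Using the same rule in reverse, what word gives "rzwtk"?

The output letters match the input read backwards, each shifted +5: oxygen reversed is negyxo. Two steps: reverse the string, then apply a Caesar shift of +5.
Decoding rzwtk: shift back: r−5=m, z−5=u, w−5=r, t−5=o, k−5=f → murof; then reverse → forum.

forum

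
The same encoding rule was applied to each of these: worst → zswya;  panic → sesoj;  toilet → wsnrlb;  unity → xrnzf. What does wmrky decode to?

timer

Letter i (0-indexed) is shifted by i+3, so successive shifts are 3, 4, 5, ….
Reversing it on wmrky: w−3=t, m−4=i, r−5=m, k−6=e, y−7=r.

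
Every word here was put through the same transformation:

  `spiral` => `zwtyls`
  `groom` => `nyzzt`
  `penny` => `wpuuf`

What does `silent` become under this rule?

The shift depends on letter class: consonant s→z is +7, but vowel i→t is +11. Vowels shift forward by 11 and consonants shift forward by 7.
Applying it to silent: s(cons)+7=z, i(vowel)+11=t, l(cons)+7=s, e(vowel)+11=p, n(cons)+7=u, t(cons)+7=a.

ztspua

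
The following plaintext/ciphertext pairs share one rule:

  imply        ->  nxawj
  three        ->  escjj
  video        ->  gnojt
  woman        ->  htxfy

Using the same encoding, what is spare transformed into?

Vowels shift forward by 5 and consonants shift forward by 11.
On spare: s(cons)+11=d, p(cons)+11=a, a(vowel)+5=f, r(cons)+11=c, e(vowel)+5=j.

dafcj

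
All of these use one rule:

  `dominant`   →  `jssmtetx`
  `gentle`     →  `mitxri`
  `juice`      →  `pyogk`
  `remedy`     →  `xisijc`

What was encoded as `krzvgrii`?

Shifts by position in dominant: pos 0: d→j (+6), pos 1: o→s (+4), pos 2: m→s (+6), pos 3: i→m (+4) — repeating every 2. It's a Vigenère-style cipher with numeric key [6,4]: position i shifts by key[i mod 2].
Reversing it on krzvgrii: k−6=e, r−4=n, z−6=t, v−4=r, g−6=a, r−4=n, i−6=c, i−4=e.

entrance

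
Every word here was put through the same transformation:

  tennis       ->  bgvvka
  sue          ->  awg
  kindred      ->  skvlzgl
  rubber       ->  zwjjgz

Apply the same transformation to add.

The shift depends on letter class: consonant t→b is +8, but vowel e→g is +2. Vowels shift forward by 2 and consonants shift forward by 8.
For add: a(vowel)+2=c, d(cons)+8=l, d(cons)+8=l.

cll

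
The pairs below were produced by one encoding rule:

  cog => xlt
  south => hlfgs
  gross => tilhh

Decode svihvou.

herself

Each pair mirrors across the alphabet (c↔x, o↔l, g↔t): positions sum to 25. Letters are reflected about the middle of the alphabet (position → 25−position): Atbash.
Decoding svihvou: s↔h, v↔e, i↔r, h↔s, v↔e, o↔l, u↔f.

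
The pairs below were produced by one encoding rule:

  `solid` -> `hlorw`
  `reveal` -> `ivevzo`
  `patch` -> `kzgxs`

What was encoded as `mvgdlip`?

network

Each pair mirrors across the alphabet (s↔h, o↔l, l↔o): positions sum to 25. Each letter is replaced by its mirror in the alphabet: a↔z, b↔y, c↔x, and so on (the Atbash cipher).
Decoding mvgdlip: m↔n, v↔e, g↔t, d↔w, l↔o, i↔r, p↔k.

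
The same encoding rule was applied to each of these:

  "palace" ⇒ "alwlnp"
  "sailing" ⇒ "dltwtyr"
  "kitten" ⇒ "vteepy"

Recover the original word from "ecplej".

treaty

Compare letters: p→a is +11, a→l is +11, l→w is +11 — a constant shift. Each letter is shifted forward by 11 in the alphabet (a Caesar shift of +11).
Undoing it on ecplej: e−11=t, c−11=r, p−11=e, l−11=a, e−11=t, j−11=y.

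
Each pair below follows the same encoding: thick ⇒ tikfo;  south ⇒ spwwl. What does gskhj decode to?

grief

The shift increases by 1 at each position, starting from +0: 0, 1, 2, ….
Decoding gskhj: g−0=g, s−1=r, k−2=i, h−3=e, j−4=f.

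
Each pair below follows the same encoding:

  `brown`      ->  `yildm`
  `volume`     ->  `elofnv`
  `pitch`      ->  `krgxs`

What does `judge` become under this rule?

qfwtv

Each pair mirrors across the alphabet (b↔y, r↔i, o↔l): positions sum to 25. This is the alphabet-reversal cipher (Atbash): a becomes z, b becomes y, etc.
Applying it to judge: j↔q, u↔f, d↔w, g↔t, e↔v.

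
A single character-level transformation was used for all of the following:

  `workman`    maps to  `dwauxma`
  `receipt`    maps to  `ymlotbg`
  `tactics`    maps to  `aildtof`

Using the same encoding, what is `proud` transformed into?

wzxeo

In workman: w→d is +7, o→w is +8, r→a is +9, k→u is +10 — the shift increases by 1 each position. Each letter shifts forward by (position + 7), i.e. 7, 8, 9, … — the shift grows by one for each successive letter.
On proud: p+7=w, r+8=z, o+9=x, u+10=e, d+11=o.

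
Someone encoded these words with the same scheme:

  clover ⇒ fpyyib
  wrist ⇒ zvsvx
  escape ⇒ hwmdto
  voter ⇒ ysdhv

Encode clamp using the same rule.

fpkpt

Shifts by position in clover: pos 0: c→f (+3), pos 1: l→p (+4), pos 2: o→y (+10), pos 3: v→y (+3), pos 4: e→i (+4), pos 5: r→b (+10) — repeating every 3. It's a Vigenère-style cipher with numeric key [3,4,10]: position i shifts by key[i mod 3].
On clamp: c+3=f, l+4=p, a+10=k, m+3=p, p+4=t.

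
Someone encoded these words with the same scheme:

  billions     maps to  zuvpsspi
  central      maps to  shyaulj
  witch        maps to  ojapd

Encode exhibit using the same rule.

The word is reversed, then every letter is shifted forward by 7.
For exhibit: reverse → tibihxe; then shift: t+7=a, i+7=p, b+7=i, i+7=p, h+7=o, x+7=e, e+7=l.

apipoel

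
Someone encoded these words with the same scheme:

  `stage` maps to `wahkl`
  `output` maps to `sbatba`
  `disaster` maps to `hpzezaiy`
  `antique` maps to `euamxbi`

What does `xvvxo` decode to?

It's a Vigenère-style cipher with numeric key [4,7,7]: position i shifts by key[i mod 3].
Undoing it on xvvxo: x−4=t, v−7=o, v−7=o, x−4=t, o−7=h.

tooth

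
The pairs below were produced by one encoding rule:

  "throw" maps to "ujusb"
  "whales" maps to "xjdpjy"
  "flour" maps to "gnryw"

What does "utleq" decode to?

Letter i (0-indexed) is shifted by i+1, so successive shifts are 1, 2, 3, ….
Undoing it on utleq: u−1=t, t−2=r, l−3=i, e−4=a, q−5=l.

trial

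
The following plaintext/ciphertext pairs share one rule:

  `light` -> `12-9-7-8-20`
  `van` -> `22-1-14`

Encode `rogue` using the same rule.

18-15-7-21-5

l is letter #12 and maps to 12: an offset of 0. Letters become their 1-indexed alphabet positions: a=1 … z=26.
On rogue: r=18→18, o=15→15, g=7→7, u=21→21, e=5→5.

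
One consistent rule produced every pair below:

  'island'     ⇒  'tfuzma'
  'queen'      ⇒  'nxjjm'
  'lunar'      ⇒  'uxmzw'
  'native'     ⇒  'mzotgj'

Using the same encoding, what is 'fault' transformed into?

szxuo

This is an affine cipher: with a=0,…,z=25, each position x becomes (9x+25) mod 26.
Applying it to fault: f(5)→9·5+25≡18=s; a(0)→9·0+25≡25=z; u(20)→9·20+25≡23=x; l(11)→9·11+25≡20=u; t(19)→9·19+25≡14=o (all mod 26).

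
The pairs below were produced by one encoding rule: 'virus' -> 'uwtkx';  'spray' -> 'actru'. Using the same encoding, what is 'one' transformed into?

gpq

The output letters match the input read backwards, each shifted +2: virus reversed is suriv. Two steps: reverse the string, then apply a Caesar shift of +2.
On one: reverse → eno; then shift: e+2=g, n+2=p, o+2=q.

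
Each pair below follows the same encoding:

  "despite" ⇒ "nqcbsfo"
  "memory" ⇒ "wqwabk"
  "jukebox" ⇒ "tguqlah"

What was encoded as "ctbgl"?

Shifts by position in despite: pos 0: d→n (+10), pos 1: e→q (+12), pos 2: s→c (+10), pos 3: p→b (+12) — repeating every 2. A repeating key of period 2 is used — shifts +10, +12 over and over.
Reversing it on ctbgl: c−10=s, t−12=h, b−10=r, g−12=u, l−10=b.

shrub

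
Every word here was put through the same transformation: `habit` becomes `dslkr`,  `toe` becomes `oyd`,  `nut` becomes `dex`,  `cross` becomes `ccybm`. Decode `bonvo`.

The output letters match the input read backwards, each shifted +10: habit reversed is tibah. Two steps: reverse the string, then apply a Caesar shift of +10.
Decoding bonvo: shift back: b−10=r, o−10=e, n−10=d, v−10=l, o−10=e → redle; then reverse → elder.

elder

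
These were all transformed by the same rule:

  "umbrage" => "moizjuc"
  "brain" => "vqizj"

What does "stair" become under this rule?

The output letters match the input read backwards, each shifted +8: umbrage reversed is egarbmu. Read the word backwards and shift each letter +8.
Applying it to stair: reverse → riats; then shift: r+8=z, i+8=q, a+8=i, t+8=b, s+8=a.

zqiba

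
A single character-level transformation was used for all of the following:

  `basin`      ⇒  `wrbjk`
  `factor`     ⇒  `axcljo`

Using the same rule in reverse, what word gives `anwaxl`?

The output letters match the input read backwards, each shifted +9: basin reversed is nisab. Two steps: reverse the string, then apply a Caesar shift of +9.
Undoing it on anwaxl: shift back: a−9=r, n−9=e, w−9=n, a−9=r, x−9=o, l−9=c → renroc; then reverse → corner.

corner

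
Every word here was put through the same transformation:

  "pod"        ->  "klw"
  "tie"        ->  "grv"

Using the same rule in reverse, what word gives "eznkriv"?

vampire

Each letter is replaced by its mirror in the alphabet: a↔z, b↔y, c↔x, and so on (the Atbash cipher).
Decoding eznkriv: e↔v, z↔a, n↔m, k↔p, r↔i, i↔r, v↔e.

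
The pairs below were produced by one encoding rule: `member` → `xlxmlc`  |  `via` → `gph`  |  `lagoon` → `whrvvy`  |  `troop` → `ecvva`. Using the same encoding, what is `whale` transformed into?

The shift depends on letter class: consonant m→x is +11, but vowel e→l is +7. Two shifts are in play — +7 for a/e/i/o/u, +11 for every other letter.
For whale: w(cons)+11=h, h(cons)+11=s, a(vowel)+7=h, l(cons)+11=w, e(vowel)+7=l.

hshwl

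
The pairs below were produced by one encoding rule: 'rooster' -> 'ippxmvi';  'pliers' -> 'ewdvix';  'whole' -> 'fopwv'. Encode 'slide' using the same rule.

xwdgv

This is an affine cipher: with a=0,…,z=25, each position x becomes (15x+13) mod 26.
On slide: s(18)→15·18+13≡23=x; l(11)→15·11+13≡22=w; i(8)→15·8+13≡3=d; d(3)→15·3+13≡6=g; e(4)→15·4+13≡21=v (all mod 26).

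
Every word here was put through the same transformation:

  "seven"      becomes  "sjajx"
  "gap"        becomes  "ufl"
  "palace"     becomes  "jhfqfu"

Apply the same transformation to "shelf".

The output letters match the input read backwards, each shifted +5: seven reversed is neves. Read the word backwards and shift each letter +5.
Applying it to shelf: reverse → flehs; then shift: f+5=k, l+5=q, e+5=j, h+5=m, s+5=x.

kqjmx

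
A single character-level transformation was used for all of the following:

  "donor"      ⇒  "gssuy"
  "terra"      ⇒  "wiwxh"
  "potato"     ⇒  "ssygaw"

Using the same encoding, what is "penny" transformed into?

sistf

In donor: d→g is +3, o→s is +4, n→s is +5, o→u is +6 — the shift increases by 1 each position. Each letter shifts forward by (position + 3), i.e. 3, 4, 5, … — the shift grows by one for each successive letter.
For penny: p+3=s, e+4=i, n+5=s, n+6=t, y+7=f.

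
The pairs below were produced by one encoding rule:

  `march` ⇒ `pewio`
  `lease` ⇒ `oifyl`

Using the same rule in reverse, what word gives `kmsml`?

In march: m→p is +3, a→e is +4, r→w is +5, c→i is +6 — the shift increases by 1 each position. Each letter shifts forward by (position + 3), i.e. 3, 4, 5, … — the shift grows by one for each successive letter.
Undoing it on kmsml: k−3=h, m−4=i, s−5=n, m−6=g, l−7=e.

hinge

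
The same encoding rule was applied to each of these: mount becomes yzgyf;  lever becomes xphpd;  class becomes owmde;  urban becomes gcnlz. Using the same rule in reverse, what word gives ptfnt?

ditch

Shifts by position in mount: pos 0: m→y (+12), pos 1: o→z (+11), pos 2: u→g (+12), pos 3: n→y (+11) — repeating every 2. The shifts repeat in a cycle of length 2: positions 0,1,… shift by +12, +11, then the pattern repeats.
Decoding ptfnt: p−12=d, t−11=i, f−12=t, n−11=c, t−12=h.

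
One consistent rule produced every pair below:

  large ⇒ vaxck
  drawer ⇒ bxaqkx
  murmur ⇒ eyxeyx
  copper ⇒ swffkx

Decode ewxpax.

mortar

Treating letters as 0–25, the rule is x ↦ 9x + 0 (mod 26).
Reversing it on ewxpax: e(4)→3·(4−0)≡12=m; w(22)→3·(22−0)≡14=o; x(23)→3·(23−0)≡17=r; p(15)→3·(15−0)≡19=t; a(0)→3·(0−0)≡0=a; x(23)→3·(23−0)≡17=r (all mod 26).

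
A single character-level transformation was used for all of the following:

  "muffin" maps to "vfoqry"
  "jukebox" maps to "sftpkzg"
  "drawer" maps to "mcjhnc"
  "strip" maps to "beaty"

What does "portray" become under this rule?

yzaealh

Shifts by position in muffin: pos 0: m→v (+9), pos 1: u→f (+11), pos 2: f→o (+9), pos 3: f→q (+11) — repeating every 2. A repeating key of period 2 is used — shifts +9, +11 over and over.
On portray: p+9=y, o+11=z, r+9=a, t+11=e, r+9=a, a+11=l, y+9=h.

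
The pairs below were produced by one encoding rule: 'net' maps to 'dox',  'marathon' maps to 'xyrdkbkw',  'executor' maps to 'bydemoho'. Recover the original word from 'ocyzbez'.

purpose

The output letters match the input read backwards, each shifted +10: net reversed is ten. Read the word backwards and shift each letter +10.
Reversing it on ocyzbez: shift back: o−10=e, c−10=s, y−10=o, z−10=p, b−10=r, e−10=u, z−10=p → esoprup; then reverse → purpose.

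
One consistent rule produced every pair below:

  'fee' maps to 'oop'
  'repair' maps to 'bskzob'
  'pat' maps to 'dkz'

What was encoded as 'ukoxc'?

The output letters match the input read backwards, each shifted +10: fee reversed is eef. Two steps: reverse the string, then apply a Caesar shift of +10.
Decoding ukoxc: shift back: u−10=k, k−10=a, o−10=e, x−10=n, c−10=s → kaens; then reverse → sneak.

sneak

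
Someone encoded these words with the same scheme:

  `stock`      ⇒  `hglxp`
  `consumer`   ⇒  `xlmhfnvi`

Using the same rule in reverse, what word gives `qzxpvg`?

Letters are reflected about the middle of the alphabet (position → 25−position): Atbash.
Undoing it on qzxpvg: q↔j, z↔a, x↔c, p↔k, v↔e, g↔t.

jacket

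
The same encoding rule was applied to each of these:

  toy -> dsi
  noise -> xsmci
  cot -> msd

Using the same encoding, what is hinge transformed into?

The shift depends on letter class: consonant t→d is +10, but vowel o→s is +4. Vowels shift forward by 4 and consonants shift forward by 10.
On hinge: h(cons)+10=r, i(vowel)+4=m, n(cons)+10=x, g(cons)+10=q, e(vowel)+4=i.

rmxqi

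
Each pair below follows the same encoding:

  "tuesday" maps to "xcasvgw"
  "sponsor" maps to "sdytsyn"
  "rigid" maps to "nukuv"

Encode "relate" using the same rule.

najgxa

t(19)→x(23) and u(20)→c(2) fit y≡5x+6 (mod 26); the inverse of 5 mod 26 is 21. This is an affine cipher: with a=0,…,z=25, each position x becomes (5x+6) mod 26.
Applying it to relate: r(17)→5·17+6≡13=n; e(4)→5·4+6≡0=a; l(11)→5·11+6≡9=j; a(0)→5·0+6≡6=g; t(19)→5·19+6≡23=x; e(4)→5·4+6≡0=a (all mod 26).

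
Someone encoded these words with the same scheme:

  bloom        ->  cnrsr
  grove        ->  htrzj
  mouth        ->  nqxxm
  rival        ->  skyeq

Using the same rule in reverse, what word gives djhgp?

check

In bloom: b→c is +1, l→n is +2, o→r is +3, o→s is +4 — the shift increases by 1 each position. Letter i (0-indexed) is shifted by i+1, so successive shifts are 1, 2, 3, ….
Undoing it on djhgp: d−1=c, j−2=h, h−3=e, g−4=c, p−5=k.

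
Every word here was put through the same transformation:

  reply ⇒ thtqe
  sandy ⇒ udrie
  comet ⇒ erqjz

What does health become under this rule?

jheqzo

In reply: r→t is +2, e→h is +3, p→t is +4, l→q is +5 — the shift increases by 1 each position. Letter i (0-indexed) is shifted by i+2, so successive shifts are 2, 3, 4, ….
For health: h+2=j, e+3=h, a+4=e, l+5=q, t+6=z, h+7=o.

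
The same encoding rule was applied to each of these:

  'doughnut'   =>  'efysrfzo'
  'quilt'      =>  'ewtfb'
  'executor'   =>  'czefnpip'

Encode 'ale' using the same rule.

pwl

The output letters match the input read backwards, each shifted +11: doughnut reversed is tunhguod. Read the word backwards and shift each letter +11.
On ale: reverse → ela; then shift: e+11=p, l+11=w, a+11=l.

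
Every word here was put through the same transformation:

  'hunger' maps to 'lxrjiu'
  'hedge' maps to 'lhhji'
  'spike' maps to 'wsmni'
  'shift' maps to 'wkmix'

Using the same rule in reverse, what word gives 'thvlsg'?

Shifts by position in hunger: pos 0: h→l (+4), pos 1: u→x (+3), pos 2: n→r (+4), pos 3: g→j (+3) — repeating every 2. It's a Vigenère-style cipher with numeric key [4,3]: position i shifts by key[i mod 2].
Reversing it on thvlsg: t−4=p, h−3=e, v−4=r, l−3=i, s−4=o, g−3=d.

period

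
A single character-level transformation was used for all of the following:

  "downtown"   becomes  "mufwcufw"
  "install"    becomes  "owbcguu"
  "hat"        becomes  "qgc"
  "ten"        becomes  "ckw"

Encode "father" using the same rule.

The shift depends on letter class: consonant d→m is +9, but vowel o→u is +6. The rule splits by letter class: vowels +6, consonants +9.
On father: f(cons)+9=o, a(vowel)+6=g, t(cons)+9=c, h(cons)+9=q, e(vowel)+6=k, r(cons)+9=a.

ogcqka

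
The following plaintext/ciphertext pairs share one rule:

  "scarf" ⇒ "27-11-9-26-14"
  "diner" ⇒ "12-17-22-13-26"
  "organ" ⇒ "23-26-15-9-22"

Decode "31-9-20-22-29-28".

walnut

s is letter #19 and maps to 27: an offset of 8. The number is (letter's place in the alphabet, a=1) + 8.
Undoing it on 31-9-20-22-29-28: 31→(31−8)÷1=23=w, 9→(9−8)÷1=1=a, 20→(20−8)÷1=12=l, 22→(22−8)÷1=14=n, 29→(29−8)÷1=21=u, 28→(28−8)÷1=20=t.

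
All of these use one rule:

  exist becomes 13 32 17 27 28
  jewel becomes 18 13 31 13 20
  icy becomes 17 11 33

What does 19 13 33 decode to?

key

Each letter is replaced by its alphabet position (a=1..z=26) + 8.
Decoding 19 13 33: 19→(19−8)÷1=11=k, 13→(13−8)÷1=5=e, 33→(33−8)÷1=25=y.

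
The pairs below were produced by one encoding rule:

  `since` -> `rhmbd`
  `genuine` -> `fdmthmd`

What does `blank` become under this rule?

Compare letters: s→r is +25, i→h is +25, n→m is +25 — a constant shift. This is a Caesar cipher with shift 25.
Applying it to blank: b+25=a, l+25=k, a+25=z, n+25=m, k+25=j.

akzmj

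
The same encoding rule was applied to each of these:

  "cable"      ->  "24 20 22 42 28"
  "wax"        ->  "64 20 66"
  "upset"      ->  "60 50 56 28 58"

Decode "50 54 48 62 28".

prove

c(#3)→24 and a(#1)→20: differences scale by 2, so n = 2·pos + 18. Each letter becomes 2×(its alphabet position, a=1..z=26) + 18.
Reversing it on 50 54 48 62 28: 50→(50−18)÷2=16=p, 54→(54−18)÷2=18=r, 48→(48−18)÷2=15=o, 62→(62−18)÷2=22=v, 28→(28−18)÷2=5=e.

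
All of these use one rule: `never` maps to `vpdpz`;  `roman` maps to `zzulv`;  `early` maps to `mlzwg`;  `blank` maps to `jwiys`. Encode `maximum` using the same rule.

Shifts by position in never: pos 0: n→v (+8), pos 1: e→p (+11), pos 2: v→d (+8), pos 3: e→p (+11) — repeating every 2. The shifts repeat in a cycle of length 2: positions 0,1,… shift by +8, +11, then the pattern repeats.
For maximum: m+8=u, a+11=l, x+8=f, i+11=t, m+8=u, u+11=f, m+8=u.

ulftufu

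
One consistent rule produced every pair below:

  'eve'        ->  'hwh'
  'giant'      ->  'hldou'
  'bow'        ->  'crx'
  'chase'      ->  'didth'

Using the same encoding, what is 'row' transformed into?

srx

Two shifts are in play — +3 for a/e/i/o/u, +1 for every other letter.
On row: r(cons)+1=s, o(vowel)+3=r, w(cons)+1=x.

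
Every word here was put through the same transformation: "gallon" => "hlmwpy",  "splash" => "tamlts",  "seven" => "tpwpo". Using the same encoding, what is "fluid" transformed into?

It's a Vigenère-style cipher with numeric key [1,11]: position i shifts by key[i mod 2].
Applying it to fluid: f+1=g, l+11=w, u+1=v, i+11=t, d+1=e.

gwvte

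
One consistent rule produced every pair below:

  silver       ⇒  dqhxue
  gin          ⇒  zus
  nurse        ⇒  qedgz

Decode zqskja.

oxygen

The output letters match the input read backwards, each shifted +12: silver reversed is revlis. Read the word backwards and shift each letter +12.
Undoing it on zqskja: shift back: z−12=n, q−12=e, s−12=g, k−12=y, j−12=x, a−12=o → negyxo; then reverse → oxygen.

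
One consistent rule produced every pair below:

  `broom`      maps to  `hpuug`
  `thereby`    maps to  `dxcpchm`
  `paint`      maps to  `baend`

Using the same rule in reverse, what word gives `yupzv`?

Treating letters as 0–25, the rule is x ↦ 7x + 0 (mod 26).
Reversing it on yupzv: y(24)→15·(24−0)≡22=w; u(20)→15·(20−0)≡14=o; p(15)→15·(15−0)≡17=r; z(25)→15·(25−0)≡11=l; v(21)→15·(21−0)≡3=d (all mod 26).

world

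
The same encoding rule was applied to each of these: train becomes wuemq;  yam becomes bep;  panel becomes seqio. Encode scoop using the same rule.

vfsss

The rule splits by letter class: vowels +4, consonants +3.
On scoop: s(cons)+3=v, c(cons)+3=f, o(vowel)+4=s, o(vowel)+4=s, p(cons)+3=s.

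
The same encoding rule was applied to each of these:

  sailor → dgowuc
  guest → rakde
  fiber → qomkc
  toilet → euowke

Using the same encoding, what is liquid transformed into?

wobaoo

Two shifts are in play — +6 for a/e/i/o/u, +11 for every other letter.
Applying it to liquid: l(cons)+11=w, i(vowel)+6=o, q(cons)+11=b, u(vowel)+6=a, i(vowel)+6=o, d(cons)+11=o.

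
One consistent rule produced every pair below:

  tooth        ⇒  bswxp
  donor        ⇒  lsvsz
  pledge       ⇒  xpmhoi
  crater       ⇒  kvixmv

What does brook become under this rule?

Shifts by position in tooth: pos 0: t→b (+8), pos 1: o→s (+4), pos 2: o→w (+8), pos 3: t→x (+4) — repeating every 2. It's a Vigenère-style cipher with numeric key [8,4]: position i shifts by key[i mod 2].
On brook: b+8=j, r+4=v, o+8=w, o+4=s, k+8=s.

jvwss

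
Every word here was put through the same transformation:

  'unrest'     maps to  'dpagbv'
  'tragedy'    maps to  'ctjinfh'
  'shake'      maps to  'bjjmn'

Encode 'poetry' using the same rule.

yqnvaa

Shifts by position in unrest: pos 0: u→d (+9), pos 1: n→p (+2), pos 2: r→a (+9), pos 3: e→g (+2) — repeating every 2. The shifts repeat in a cycle of length 2: positions 0,1,… shift by +9, +2, then the pattern repeats.
On poetry: p+9=y, o+2=q, e+9=n, t+2=v, r+9=a, y+2=a.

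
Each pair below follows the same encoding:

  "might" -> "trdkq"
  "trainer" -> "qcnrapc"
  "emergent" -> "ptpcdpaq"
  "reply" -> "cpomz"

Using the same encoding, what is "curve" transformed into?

m(12)→t(19) and i(8)→r(17) fit y≡7x+13 (mod 26); the inverse of 7 mod 26 is 15. Treating letters as 0–25, the rule is x ↦ 7x + 13 (mod 26).
Applying it to curve: c(2)→7·2+13≡1=b; u(20)→7·20+13≡23=x; r(17)→7·17+13≡2=c; v(21)→7·21+13≡4=e; e(4)→7·4+13≡15=p (all mod 26).

bxcep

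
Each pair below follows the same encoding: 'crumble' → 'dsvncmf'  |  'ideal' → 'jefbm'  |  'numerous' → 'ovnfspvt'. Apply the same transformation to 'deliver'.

efmjwfs

Compare letters: c→d is +1, r→s is +1, u→v is +1 — a constant shift. Every letter moves 1 place later in the alphabet, wrapping around z→a.
Applying it to deliver: d+1=e, e+1=f, l+1=m, i+1=j, v+1=w, e+1=f, r+1=s.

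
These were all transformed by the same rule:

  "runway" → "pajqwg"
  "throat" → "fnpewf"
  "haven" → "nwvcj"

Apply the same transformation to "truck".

This is an affine cipher: with a=0,…,z=25, each position x becomes (21x+22) mod 26.
Applying it to truck: t(19)→21·19+22≡5=f; r(17)→21·17+22≡15=p; u(20)→21·20+22≡0=a; c(2)→21·2+22≡12=m; k(10)→21·10+22≡24=y (all mod 26).

fpamy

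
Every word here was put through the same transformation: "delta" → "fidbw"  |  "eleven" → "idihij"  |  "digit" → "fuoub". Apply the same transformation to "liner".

dujiv

d(3)→f(5) and e(4)→i(8) fit y≡3x+22 (mod 26); the inverse of 3 mod 26 is 9. Each letter's alphabet position (a=0..z=25) is mapped through 3·x+22 mod 26 — an affine cipher.
For liner: l(11)→3·11+22≡3=d; i(8)→3·8+22≡20=u; n(13)→3·13+22≡9=j; e(4)→3·4+22≡8=i; r(17)→3·17+22≡21=v (all mod 26).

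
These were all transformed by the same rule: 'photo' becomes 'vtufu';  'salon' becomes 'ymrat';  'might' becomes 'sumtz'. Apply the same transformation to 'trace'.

zdgok

It's a Vigenère-style cipher with numeric key [6,12]: position i shifts by key[i mod 2].
On trace: t+6=z, r+12=d, a+6=g, c+12=o, e+6=k.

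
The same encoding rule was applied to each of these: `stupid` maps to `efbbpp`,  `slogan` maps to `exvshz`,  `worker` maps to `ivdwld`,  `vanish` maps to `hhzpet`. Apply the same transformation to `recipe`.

dlopbl

The shift depends on letter class: consonant s→e is +12, but vowel u→b is +7. Vowels shift forward by 7 and consonants shift forward by 12.
For recipe: r(cons)+12=d, e(vowel)+7=l, c(cons)+12=o, i(vowel)+7=p, p(cons)+12=b, e(vowel)+7=l.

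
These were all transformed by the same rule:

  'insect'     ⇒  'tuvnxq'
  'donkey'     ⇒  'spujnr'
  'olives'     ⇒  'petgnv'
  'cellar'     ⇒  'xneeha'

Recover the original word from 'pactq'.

i(8)→t(19) and n(13)→u(20) fit y≡21x+7 (mod 26); the inverse of 21 mod 26 is 5. Each letter's alphabet position (a=0..z=25) is mapped through 21·x+7 mod 26 — an affine cipher.
Decoding pactq: p(15)→5·(15−7)≡14=o; a(0)→5·(0−7)≡17=r; c(2)→5·(2−7)≡1=b; t(19)→5·(19−7)≡8=i; q(16)→5·(16−7)≡19=t (all mod 26).

orbit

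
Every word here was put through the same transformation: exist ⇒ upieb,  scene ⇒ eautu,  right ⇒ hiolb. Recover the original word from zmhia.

e(4)→u(20) and x(23)→p(15) fit y≡23x+6 (mod 26); the inverse of 23 mod 26 is 17. Each letter's alphabet position (a=0..z=25) is mapped through 23·x+6 mod 26 — an affine cipher.
Decoding zmhia: z(25)→17·(25−6)≡11=l; m(12)→17·(12−6)≡24=y; h(7)→17·(7−6)≡17=r; i(8)→17·(8−6)≡8=i; a(0)→17·(0−6)≡2=c (all mod 26).

lyric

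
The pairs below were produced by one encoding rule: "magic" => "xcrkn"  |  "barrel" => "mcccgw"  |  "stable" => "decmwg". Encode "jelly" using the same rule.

ugwwj

The shift depends on letter class: consonant m→x is +11, but vowel a→c is +2. Vowels shift forward by 2 and consonants shift forward by 11.
Applying it to jelly: j(cons)+11=u, e(vowel)+2=g, l(cons)+11=w, l(cons)+11=w, y(cons)+11=j.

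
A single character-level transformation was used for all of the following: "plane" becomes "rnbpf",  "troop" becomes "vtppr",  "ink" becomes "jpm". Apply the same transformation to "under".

vpfft

The shift depends on letter class: consonant p→r is +2, but vowel a→b is +1. Two shifts are in play — +1 for a/e/i/o/u, +2 for every other letter.
Applying it to under: u(vowel)+1=v, n(cons)+2=p, d(cons)+2=f, e(vowel)+1=f, r(cons)+2=t.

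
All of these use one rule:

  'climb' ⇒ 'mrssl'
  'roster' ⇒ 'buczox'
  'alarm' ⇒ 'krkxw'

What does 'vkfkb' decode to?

lever

Shifts by position in climb: pos 0: c→m (+10), pos 1: l→r (+6), pos 2: i→s (+10), pos 3: m→s (+6) — repeating every 2. A repeating key of period 2 is used — shifts +10, +6 over and over.
Undoing it on vkfkb: v−10=l, k−6=e, f−10=v, k−6=e, b−10=r.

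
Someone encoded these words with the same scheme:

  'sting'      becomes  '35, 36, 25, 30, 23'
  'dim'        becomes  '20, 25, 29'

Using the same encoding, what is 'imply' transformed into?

s is letter #19 and maps to 35: an offset of 16. Each letter is replaced by its alphabet position (a=1..z=26) + 16.
For imply: i=9→25, m=13→29, p=16→32, l=12→28, y=25→41.

25, 29, 32, 28, 41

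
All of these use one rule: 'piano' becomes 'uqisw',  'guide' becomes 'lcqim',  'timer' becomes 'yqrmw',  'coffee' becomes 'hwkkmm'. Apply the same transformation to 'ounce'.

The shift depends on letter class: consonant p→u is +5, but vowel i→q is +8. Two shifts are in play — +8 for a/e/i/o/u, +5 for every other letter.
For ounce: o(vowel)+8=w, u(vowel)+8=c, n(cons)+5=s, c(cons)+5=h, e(vowel)+8=m.

wcshm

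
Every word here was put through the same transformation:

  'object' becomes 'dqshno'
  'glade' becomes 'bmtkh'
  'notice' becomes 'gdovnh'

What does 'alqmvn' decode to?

public

Each letter's alphabet position (a=0..z=25) is mapped through 23·x+19 mod 26 — an affine cipher.
Reversing it on alqmvn: a(0)→17·(0−19)≡15=p; l(11)→17·(11−19)≡20=u; q(16)→17·(16−19)≡1=b; m(12)→17·(12−19)≡11=l; v(21)→17·(21−19)≡8=i; n(13)→17·(13−19)≡2=c (all mod 26).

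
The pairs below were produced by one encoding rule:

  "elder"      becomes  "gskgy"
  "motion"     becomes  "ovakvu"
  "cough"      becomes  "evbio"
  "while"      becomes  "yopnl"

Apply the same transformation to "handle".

Shifts by position in elder: pos 0: e→g (+2), pos 1: l→s (+7), pos 2: d→k (+7), pos 3: e→g (+2), pos 4: r→y (+7) — repeating every 3. A repeating key of period 3 is used — shifts +2, +7, +7 over and over.
Applying it to handle: h+2=j, a+7=h, n+7=u, d+2=f, l+7=s, e+7=l.

jhufsl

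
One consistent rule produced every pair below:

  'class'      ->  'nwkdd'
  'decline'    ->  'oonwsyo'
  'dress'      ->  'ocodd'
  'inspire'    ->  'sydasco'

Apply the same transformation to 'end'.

oyo

Two shifts are in play — +10 for a/e/i/o/u, +11 for every other letter.
Applying it to end: e(vowel)+10=o, n(cons)+11=y, d(cons)+11=o.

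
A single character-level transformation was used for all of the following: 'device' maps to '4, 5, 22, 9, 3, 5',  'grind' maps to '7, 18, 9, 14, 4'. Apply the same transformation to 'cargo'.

d is letter #4 and maps to 4: an offset of 0. Letters become their 1-indexed alphabet positions: a=1 … z=26.
On cargo: c=3→3, a=1→1, r=18→18, g=7→7, o=15→15.

3, 1, 18, 7, 15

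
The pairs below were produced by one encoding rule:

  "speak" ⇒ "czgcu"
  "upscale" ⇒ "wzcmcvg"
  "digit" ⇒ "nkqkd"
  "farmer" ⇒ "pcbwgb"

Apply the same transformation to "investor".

The shift depends on letter class: consonant s→c is +10, but vowel e→g is +2. The rule splits by letter class: vowels +2, consonants +10.
On investor: i(vowel)+2=k, n(cons)+10=x, v(cons)+10=f, e(vowel)+2=g, s(cons)+10=c, t(cons)+10=d, o(vowel)+2=q, r(cons)+10=b.

kxfgcdqb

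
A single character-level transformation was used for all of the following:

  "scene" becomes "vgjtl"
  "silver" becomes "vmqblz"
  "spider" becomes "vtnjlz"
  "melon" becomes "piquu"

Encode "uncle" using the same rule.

Letter i (0-indexed) is shifted by i+3, so successive shifts are 3, 4, 5, ….
Applying it to uncle: u+3=x, n+4=r, c+5=h, l+6=r, e+7=l.

xrhrl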